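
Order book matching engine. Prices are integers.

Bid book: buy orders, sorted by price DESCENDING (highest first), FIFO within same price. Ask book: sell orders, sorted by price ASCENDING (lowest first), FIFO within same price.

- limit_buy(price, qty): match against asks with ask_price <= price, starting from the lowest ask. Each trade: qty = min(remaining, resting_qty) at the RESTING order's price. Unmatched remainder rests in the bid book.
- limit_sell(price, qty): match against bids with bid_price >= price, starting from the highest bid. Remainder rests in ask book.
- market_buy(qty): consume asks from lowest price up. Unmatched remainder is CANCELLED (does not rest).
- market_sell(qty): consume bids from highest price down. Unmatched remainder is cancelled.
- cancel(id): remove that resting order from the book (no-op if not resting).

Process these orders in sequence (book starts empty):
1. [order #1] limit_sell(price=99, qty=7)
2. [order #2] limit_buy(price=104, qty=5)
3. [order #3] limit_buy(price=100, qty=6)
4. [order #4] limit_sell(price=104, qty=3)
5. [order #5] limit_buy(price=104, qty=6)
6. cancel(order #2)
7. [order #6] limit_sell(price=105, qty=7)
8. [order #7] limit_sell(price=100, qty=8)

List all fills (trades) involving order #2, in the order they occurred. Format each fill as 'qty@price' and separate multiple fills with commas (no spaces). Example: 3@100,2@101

After op 1 [order #1] limit_sell(price=99, qty=7): fills=none; bids=[-] asks=[#1:7@99]
After op 2 [order #2] limit_buy(price=104, qty=5): fills=#2x#1:5@99; bids=[-] asks=[#1:2@99]
After op 3 [order #3] limit_buy(price=100, qty=6): fills=#3x#1:2@99; bids=[#3:4@100] asks=[-]
After op 4 [order #4] limit_sell(price=104, qty=3): fills=none; bids=[#3:4@100] asks=[#4:3@104]
After op 5 [order #5] limit_buy(price=104, qty=6): fills=#5x#4:3@104; bids=[#5:3@104 #3:4@100] asks=[-]
After op 6 cancel(order #2): fills=none; bids=[#5:3@104 #3:4@100] asks=[-]
After op 7 [order #6] limit_sell(price=105, qty=7): fills=none; bids=[#5:3@104 #3:4@100] asks=[#6:7@105]
After op 8 [order #7] limit_sell(price=100, qty=8): fills=#5x#7:3@104 #3x#7:4@100; bids=[-] asks=[#7:1@100 #6:7@105]

Answer: 5@99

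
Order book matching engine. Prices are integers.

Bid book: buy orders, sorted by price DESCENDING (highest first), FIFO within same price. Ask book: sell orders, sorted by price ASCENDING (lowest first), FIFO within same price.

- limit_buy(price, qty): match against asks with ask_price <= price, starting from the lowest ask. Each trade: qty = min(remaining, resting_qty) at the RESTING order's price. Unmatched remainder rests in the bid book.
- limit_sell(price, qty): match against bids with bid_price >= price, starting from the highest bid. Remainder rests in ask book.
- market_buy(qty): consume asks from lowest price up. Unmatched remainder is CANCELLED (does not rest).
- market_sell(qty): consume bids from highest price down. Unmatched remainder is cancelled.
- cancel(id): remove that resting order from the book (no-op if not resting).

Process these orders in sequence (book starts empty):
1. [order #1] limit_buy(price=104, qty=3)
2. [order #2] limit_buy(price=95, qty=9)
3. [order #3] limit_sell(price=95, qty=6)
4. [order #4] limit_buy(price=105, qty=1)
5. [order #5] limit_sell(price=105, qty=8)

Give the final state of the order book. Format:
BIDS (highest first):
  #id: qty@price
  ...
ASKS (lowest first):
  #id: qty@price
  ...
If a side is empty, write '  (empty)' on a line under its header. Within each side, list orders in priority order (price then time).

After op 1 [order #1] limit_buy(price=104, qty=3): fills=none; bids=[#1:3@104] asks=[-]
After op 2 [order #2] limit_buy(price=95, qty=9): fills=none; bids=[#1:3@104 #2:9@95] asks=[-]
After op 3 [order #3] limit_sell(price=95, qty=6): fills=#1x#3:3@104 #2x#3:3@95; bids=[#2:6@95] asks=[-]
After op 4 [order #4] limit_buy(price=105, qty=1): fills=none; bids=[#4:1@105 #2:6@95] asks=[-]
After op 5 [order #5] limit_sell(price=105, qty=8): fills=#4x#5:1@105; bids=[#2:6@95] asks=[#5:7@105]

Answer: BIDS (highest first):
  #2: 6@95
ASKS (lowest first):
  #5: 7@105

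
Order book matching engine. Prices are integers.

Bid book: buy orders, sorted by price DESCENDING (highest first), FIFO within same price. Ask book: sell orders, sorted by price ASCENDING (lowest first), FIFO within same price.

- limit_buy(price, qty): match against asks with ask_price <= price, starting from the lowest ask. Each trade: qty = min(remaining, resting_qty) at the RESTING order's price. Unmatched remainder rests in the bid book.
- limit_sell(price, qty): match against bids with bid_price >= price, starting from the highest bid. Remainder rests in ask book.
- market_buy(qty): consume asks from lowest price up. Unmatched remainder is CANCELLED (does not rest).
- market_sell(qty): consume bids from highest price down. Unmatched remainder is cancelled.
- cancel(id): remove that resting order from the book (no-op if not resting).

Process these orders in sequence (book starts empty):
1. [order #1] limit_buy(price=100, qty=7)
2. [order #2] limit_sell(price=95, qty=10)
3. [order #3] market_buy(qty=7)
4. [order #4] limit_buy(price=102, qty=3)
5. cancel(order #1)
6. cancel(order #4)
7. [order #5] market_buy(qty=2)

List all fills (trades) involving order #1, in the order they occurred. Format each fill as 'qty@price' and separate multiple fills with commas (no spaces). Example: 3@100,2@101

After op 1 [order #1] limit_buy(price=100, qty=7): fills=none; bids=[#1:7@100] asks=[-]
After op 2 [order #2] limit_sell(price=95, qty=10): fills=#1x#2:7@100; bids=[-] asks=[#2:3@95]
After op 3 [order #3] market_buy(qty=7): fills=#3x#2:3@95; bids=[-] asks=[-]
After op 4 [order #4] limit_buy(price=102, qty=3): fills=none; bids=[#4:3@102] asks=[-]
After op 5 cancel(order #1): fills=none; bids=[#4:3@102] asks=[-]
After op 6 cancel(order #4): fills=none; bids=[-] asks=[-]
After op 7 [order #5] market_buy(qty=2): fills=none; bids=[-] asks=[-]

Answer: 7@100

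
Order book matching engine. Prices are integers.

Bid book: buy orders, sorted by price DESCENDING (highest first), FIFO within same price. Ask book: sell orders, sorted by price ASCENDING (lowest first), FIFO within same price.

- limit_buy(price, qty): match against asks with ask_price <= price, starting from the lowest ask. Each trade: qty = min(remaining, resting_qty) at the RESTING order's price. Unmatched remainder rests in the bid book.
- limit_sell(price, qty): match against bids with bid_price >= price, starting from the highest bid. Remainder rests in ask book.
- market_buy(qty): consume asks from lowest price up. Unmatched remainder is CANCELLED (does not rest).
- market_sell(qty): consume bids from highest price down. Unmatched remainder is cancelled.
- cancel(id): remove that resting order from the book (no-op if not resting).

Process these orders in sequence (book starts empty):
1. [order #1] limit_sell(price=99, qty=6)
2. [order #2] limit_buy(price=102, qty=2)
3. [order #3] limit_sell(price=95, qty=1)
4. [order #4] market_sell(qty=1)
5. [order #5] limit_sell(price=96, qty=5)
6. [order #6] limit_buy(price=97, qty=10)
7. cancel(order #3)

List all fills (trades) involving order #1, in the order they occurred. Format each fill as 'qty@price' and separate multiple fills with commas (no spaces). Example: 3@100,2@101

Answer: 2@99

Derivation:
After op 1 [order #1] limit_sell(price=99, qty=6): fills=none; bids=[-] asks=[#1:6@99]
After op 2 [order #2] limit_buy(price=102, qty=2): fills=#2x#1:2@99; bids=[-] asks=[#1:4@99]
After op 3 [order #3] limit_sell(price=95, qty=1): fills=none; bids=[-] asks=[#3:1@95 #1:4@99]
After op 4 [order #4] market_sell(qty=1): fills=none; bids=[-] asks=[#3:1@95 #1:4@99]
After op 5 [order #5] limit_sell(price=96, qty=5): fills=none; bids=[-] asks=[#3:1@95 #5:5@96 #1:4@99]
After op 6 [order #6] limit_buy(price=97, qty=10): fills=#6x#3:1@95 #6x#5:5@96; bids=[#6:4@97] asks=[#1:4@99]
After op 7 cancel(order #3): fills=none; bids=[#6:4@97] asks=[#1:4@99]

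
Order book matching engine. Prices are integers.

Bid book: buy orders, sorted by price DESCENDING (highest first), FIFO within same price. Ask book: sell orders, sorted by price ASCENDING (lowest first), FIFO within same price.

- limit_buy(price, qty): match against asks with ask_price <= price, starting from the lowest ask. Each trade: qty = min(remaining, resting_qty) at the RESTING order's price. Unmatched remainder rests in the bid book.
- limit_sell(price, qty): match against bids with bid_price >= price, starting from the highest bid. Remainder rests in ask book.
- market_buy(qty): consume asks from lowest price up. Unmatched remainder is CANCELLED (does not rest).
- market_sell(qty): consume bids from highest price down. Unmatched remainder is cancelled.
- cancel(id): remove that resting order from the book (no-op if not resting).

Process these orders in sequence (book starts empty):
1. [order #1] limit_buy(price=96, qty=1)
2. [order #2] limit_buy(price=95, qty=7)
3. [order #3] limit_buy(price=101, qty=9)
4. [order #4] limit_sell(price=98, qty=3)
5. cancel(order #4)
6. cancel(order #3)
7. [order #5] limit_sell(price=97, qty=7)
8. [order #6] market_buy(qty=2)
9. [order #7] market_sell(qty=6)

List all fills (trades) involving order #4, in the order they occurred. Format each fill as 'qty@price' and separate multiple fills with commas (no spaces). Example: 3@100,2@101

Answer: 3@101

Derivation:
After op 1 [order #1] limit_buy(price=96, qty=1): fills=none; bids=[#1:1@96] asks=[-]
After op 2 [order #2] limit_buy(price=95, qty=7): fills=none; bids=[#1:1@96 #2:7@95] asks=[-]
After op 3 [order #3] limit_buy(price=101, qty=9): fills=none; bids=[#3:9@101 #1:1@96 #2:7@95] asks=[-]
After op 4 [order #4] limit_sell(price=98, qty=3): fills=#3x#4:3@101; bids=[#3:6@101 #1:1@96 #2:7@95] asks=[-]
After op 5 cancel(order #4): fills=none; bids=[#3:6@101 #1:1@96 #2:7@95] asks=[-]
After op 6 cancel(order #3): fills=none; bids=[#1:1@96 #2:7@95] asks=[-]
After op 7 [order #5] limit_sell(price=97, qty=7): fills=none; bids=[#1:1@96 #2:7@95] asks=[#5:7@97]
After op 8 [order #6] market_buy(qty=2): fills=#6x#5:2@97; bids=[#1:1@96 #2:7@95] asks=[#5:5@97]
After op 9 [order #7] market_sell(qty=6): fills=#1x#7:1@96 #2x#7:5@95; bids=[#2:2@95] asks=[#5:5@97]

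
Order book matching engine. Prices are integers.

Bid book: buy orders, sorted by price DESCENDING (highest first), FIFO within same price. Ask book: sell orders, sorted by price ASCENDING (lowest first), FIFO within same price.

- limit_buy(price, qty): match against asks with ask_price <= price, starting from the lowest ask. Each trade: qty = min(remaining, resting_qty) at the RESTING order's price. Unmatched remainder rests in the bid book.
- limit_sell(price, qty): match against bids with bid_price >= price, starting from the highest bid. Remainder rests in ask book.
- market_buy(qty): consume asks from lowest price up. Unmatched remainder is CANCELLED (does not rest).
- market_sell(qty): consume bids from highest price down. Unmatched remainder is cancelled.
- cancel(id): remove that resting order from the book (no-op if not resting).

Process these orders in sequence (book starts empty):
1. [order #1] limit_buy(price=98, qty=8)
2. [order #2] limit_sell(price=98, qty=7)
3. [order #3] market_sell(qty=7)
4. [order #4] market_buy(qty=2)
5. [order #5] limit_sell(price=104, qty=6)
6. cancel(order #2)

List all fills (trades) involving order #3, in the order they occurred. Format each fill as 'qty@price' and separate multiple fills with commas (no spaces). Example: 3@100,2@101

Answer: 1@98

Derivation:
After op 1 [order #1] limit_buy(price=98, qty=8): fills=none; bids=[#1:8@98] asks=[-]
After op 2 [order #2] limit_sell(price=98, qty=7): fills=#1x#2:7@98; bids=[#1:1@98] asks=[-]
After op 3 [order #3] market_sell(qty=7): fills=#1x#3:1@98; bids=[-] asks=[-]
After op 4 [order #4] market_buy(qty=2): fills=none; bids=[-] asks=[-]
After op 5 [order #5] limit_sell(price=104, qty=6): fills=none; bids=[-] asks=[#5:6@104]
After op 6 cancel(order #2): fills=none; bids=[-] asks=[#5:6@104]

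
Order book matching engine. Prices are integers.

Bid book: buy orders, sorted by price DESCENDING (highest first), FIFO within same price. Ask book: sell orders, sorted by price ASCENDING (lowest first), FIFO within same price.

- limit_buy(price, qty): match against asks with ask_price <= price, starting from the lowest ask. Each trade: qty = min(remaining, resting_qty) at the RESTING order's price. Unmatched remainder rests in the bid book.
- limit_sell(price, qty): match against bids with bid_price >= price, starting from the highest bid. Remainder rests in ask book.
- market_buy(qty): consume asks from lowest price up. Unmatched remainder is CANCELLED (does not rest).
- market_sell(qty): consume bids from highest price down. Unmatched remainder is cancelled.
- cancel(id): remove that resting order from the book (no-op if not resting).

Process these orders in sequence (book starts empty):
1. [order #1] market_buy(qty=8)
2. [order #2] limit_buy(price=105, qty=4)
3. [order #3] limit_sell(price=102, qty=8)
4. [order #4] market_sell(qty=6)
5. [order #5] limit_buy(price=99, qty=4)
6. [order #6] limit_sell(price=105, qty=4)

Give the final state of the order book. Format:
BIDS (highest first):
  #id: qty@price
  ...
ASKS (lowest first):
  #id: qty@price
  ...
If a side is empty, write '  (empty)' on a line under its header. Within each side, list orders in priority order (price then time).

After op 1 [order #1] market_buy(qty=8): fills=none; bids=[-] asks=[-]
After op 2 [order #2] limit_buy(price=105, qty=4): fills=none; bids=[#2:4@105] asks=[-]
After op 3 [order #3] limit_sell(price=102, qty=8): fills=#2x#3:4@105; bids=[-] asks=[#3:4@102]
After op 4 [order #4] market_sell(qty=6): fills=none; bids=[-] asks=[#3:4@102]
After op 5 [order #5] limit_buy(price=99, qty=4): fills=none; bids=[#5:4@99] asks=[#3:4@102]
After op 6 [order #6] limit_sell(price=105, qty=4): fills=none; bids=[#5:4@99] asks=[#3:4@102 #6:4@105]

Answer: BIDS (highest first):
  #5: 4@99
ASKS (lowest first):
  #3: 4@102
  #6: 4@105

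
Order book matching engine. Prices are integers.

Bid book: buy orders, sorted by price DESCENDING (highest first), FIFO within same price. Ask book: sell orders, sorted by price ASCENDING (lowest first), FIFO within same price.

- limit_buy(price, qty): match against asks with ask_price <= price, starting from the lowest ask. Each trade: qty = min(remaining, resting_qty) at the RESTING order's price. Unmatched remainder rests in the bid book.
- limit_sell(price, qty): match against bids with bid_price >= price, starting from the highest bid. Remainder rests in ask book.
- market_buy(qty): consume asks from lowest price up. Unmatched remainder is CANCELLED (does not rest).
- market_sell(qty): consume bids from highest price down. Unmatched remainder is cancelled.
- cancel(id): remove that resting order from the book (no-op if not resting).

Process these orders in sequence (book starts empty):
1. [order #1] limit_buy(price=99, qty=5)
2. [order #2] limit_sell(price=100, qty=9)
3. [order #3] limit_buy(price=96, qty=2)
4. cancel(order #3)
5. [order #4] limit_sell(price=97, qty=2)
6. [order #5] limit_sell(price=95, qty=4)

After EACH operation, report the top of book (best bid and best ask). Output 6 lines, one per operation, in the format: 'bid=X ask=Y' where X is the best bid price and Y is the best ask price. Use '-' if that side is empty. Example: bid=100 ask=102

Answer: bid=99 ask=-
bid=99 ask=100
bid=99 ask=100
bid=99 ask=100
bid=99 ask=100
bid=- ask=95

Derivation:
After op 1 [order #1] limit_buy(price=99, qty=5): fills=none; bids=[#1:5@99] asks=[-]
After op 2 [order #2] limit_sell(price=100, qty=9): fills=none; bids=[#1:5@99] asks=[#2:9@100]
After op 3 [order #3] limit_buy(price=96, qty=2): fills=none; bids=[#1:5@99 #3:2@96] asks=[#2:9@100]
After op 4 cancel(order #3): fills=none; bids=[#1:5@99] asks=[#2:9@100]
After op 5 [order #4] limit_sell(price=97, qty=2): fills=#1x#4:2@99; bids=[#1:3@99] asks=[#2:9@100]
After op 6 [order #5] limit_sell(price=95, qty=4): fills=#1x#5:3@99; bids=[-] asks=[#5:1@95 #2:9@100]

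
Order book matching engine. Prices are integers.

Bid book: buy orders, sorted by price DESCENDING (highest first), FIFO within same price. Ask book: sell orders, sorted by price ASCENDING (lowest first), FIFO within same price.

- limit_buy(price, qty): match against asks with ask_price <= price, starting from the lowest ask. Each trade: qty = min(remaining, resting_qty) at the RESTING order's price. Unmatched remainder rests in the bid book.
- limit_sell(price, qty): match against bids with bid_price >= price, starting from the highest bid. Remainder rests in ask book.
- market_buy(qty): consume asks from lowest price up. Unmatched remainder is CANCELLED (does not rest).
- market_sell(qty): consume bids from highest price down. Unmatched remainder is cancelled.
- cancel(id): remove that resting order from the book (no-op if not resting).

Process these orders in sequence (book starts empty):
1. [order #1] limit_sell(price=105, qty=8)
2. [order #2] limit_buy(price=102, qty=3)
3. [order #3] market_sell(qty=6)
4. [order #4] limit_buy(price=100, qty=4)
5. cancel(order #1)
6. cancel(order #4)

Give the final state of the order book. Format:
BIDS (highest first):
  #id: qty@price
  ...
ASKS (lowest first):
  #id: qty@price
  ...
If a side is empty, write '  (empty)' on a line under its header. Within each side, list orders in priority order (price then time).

After op 1 [order #1] limit_sell(price=105, qty=8): fills=none; bids=[-] asks=[#1:8@105]
After op 2 [order #2] limit_buy(price=102, qty=3): fills=none; bids=[#2:3@102] asks=[#1:8@105]
After op 3 [order #3] market_sell(qty=6): fills=#2x#3:3@102; bids=[-] asks=[#1:8@105]
After op 4 [order #4] limit_buy(price=100, qty=4): fills=none; bids=[#4:4@100] asks=[#1:8@105]
After op 5 cancel(order #1): fills=none; bids=[#4:4@100] asks=[-]
After op 6 cancel(order #4): fills=none; bids=[-] asks=[-]

Answer: BIDS (highest first):
  (empty)
ASKS (lowest first):
  (empty)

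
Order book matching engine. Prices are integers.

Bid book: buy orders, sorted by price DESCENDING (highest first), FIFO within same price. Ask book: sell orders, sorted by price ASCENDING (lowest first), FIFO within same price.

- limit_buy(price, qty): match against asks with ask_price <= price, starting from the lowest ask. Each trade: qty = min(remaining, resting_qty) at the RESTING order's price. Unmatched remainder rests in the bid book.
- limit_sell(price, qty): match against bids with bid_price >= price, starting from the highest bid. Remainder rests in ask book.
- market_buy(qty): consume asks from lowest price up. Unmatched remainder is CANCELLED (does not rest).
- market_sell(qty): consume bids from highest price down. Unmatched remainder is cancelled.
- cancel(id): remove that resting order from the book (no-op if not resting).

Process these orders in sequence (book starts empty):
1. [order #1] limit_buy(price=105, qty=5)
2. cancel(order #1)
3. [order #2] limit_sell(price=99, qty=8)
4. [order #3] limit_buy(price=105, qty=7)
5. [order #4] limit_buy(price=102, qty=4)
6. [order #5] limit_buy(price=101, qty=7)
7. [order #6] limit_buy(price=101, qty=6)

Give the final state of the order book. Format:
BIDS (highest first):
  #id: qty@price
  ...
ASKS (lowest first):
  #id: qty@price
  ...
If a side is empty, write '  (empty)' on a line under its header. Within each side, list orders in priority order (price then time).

Answer: BIDS (highest first):
  #4: 3@102
  #5: 7@101
  #6: 6@101
ASKS (lowest first):
  (empty)

Derivation:
After op 1 [order #1] limit_buy(price=105, qty=5): fills=none; bids=[#1:5@105] asks=[-]
After op 2 cancel(order #1): fills=none; bids=[-] asks=[-]
After op 3 [order #2] limit_sell(price=99, qty=8): fills=none; bids=[-] asks=[#2:8@99]
After op 4 [order #3] limit_buy(price=105, qty=7): fills=#3x#2:7@99; bids=[-] asks=[#2:1@99]
After op 5 [order #4] limit_buy(price=102, qty=4): fills=#4x#2:1@99; bids=[#4:3@102] asks=[-]
After op 6 [order #5] limit_buy(price=101, qty=7): fills=none; bids=[#4:3@102 #5:7@101] asks=[-]
After op 7 [order #6] limit_buy(price=101, qty=6): fills=none; bids=[#4:3@102 #5:7@101 #6:6@101] asks=[-]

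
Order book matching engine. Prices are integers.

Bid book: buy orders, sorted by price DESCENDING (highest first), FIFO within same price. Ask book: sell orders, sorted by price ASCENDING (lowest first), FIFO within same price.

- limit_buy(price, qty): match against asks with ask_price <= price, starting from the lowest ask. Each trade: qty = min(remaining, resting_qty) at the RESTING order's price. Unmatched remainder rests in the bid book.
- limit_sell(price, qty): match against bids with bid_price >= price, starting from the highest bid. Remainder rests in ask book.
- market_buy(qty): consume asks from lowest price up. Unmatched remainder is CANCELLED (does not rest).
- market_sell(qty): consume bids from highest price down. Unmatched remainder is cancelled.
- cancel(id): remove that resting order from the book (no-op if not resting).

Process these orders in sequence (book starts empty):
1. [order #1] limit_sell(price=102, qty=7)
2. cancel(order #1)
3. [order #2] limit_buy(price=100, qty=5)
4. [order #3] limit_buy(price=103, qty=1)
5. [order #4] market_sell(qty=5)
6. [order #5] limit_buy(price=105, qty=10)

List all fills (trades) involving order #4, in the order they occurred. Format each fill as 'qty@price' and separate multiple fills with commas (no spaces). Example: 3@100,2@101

After op 1 [order #1] limit_sell(price=102, qty=7): fills=none; bids=[-] asks=[#1:7@102]
After op 2 cancel(order #1): fills=none; bids=[-] asks=[-]
After op 3 [order #2] limit_buy(price=100, qty=5): fills=none; bids=[#2:5@100] asks=[-]
After op 4 [order #3] limit_buy(price=103, qty=1): fills=none; bids=[#3:1@103 #2:5@100] asks=[-]
After op 5 [order #4] market_sell(qty=5): fills=#3x#4:1@103 #2x#4:4@100; bids=[#2:1@100] asks=[-]
After op 6 [order #5] limit_buy(price=105, qty=10): fills=none; bids=[#5:10@105 #2:1@100] asks=[-]

Answer: 1@103,4@100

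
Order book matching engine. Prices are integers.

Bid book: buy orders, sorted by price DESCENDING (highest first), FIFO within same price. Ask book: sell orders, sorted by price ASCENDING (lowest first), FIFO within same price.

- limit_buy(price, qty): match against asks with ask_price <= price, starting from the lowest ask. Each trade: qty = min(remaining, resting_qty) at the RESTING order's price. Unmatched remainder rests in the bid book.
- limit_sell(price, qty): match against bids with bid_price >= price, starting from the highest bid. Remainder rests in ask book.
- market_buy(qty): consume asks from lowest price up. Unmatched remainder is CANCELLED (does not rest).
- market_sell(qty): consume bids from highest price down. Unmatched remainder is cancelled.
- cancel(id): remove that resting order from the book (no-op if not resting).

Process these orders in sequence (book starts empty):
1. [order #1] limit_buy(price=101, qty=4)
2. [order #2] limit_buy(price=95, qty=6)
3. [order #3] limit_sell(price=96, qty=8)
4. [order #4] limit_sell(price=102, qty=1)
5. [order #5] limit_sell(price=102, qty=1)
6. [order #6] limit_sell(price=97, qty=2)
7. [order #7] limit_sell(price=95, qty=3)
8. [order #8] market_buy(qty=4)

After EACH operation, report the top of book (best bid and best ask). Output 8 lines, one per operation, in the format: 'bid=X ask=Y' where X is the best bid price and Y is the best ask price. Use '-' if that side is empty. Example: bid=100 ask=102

After op 1 [order #1] limit_buy(price=101, qty=4): fills=none; bids=[#1:4@101] asks=[-]
After op 2 [order #2] limit_buy(price=95, qty=6): fills=none; bids=[#1:4@101 #2:6@95] asks=[-]
After op 3 [order #3] limit_sell(price=96, qty=8): fills=#1x#3:4@101; bids=[#2:6@95] asks=[#3:4@96]
After op 4 [order #4] limit_sell(price=102, qty=1): fills=none; bids=[#2:6@95] asks=[#3:4@96 #4:1@102]
After op 5 [order #5] limit_sell(price=102, qty=1): fills=none; bids=[#2:6@95] asks=[#3:4@96 #4:1@102 #5:1@102]
After op 6 [order #6] limit_sell(price=97, qty=2): fills=none; bids=[#2:6@95] asks=[#3:4@96 #6:2@97 #4:1@102 #5:1@102]
After op 7 [order #7] limit_sell(price=95, qty=3): fills=#2x#7:3@95; bids=[#2:3@95] asks=[#3:4@96 #6:2@97 #4:1@102 #5:1@102]
After op 8 [order #8] market_buy(qty=4): fills=#8x#3:4@96; bids=[#2:3@95] asks=[#6:2@97 #4:1@102 #5:1@102]

Answer: bid=101 ask=-
bid=101 ask=-
bid=95 ask=96
bid=95 ask=96
bid=95 ask=96
bid=95 ask=96
bid=95 ask=96
bid=95 ask=97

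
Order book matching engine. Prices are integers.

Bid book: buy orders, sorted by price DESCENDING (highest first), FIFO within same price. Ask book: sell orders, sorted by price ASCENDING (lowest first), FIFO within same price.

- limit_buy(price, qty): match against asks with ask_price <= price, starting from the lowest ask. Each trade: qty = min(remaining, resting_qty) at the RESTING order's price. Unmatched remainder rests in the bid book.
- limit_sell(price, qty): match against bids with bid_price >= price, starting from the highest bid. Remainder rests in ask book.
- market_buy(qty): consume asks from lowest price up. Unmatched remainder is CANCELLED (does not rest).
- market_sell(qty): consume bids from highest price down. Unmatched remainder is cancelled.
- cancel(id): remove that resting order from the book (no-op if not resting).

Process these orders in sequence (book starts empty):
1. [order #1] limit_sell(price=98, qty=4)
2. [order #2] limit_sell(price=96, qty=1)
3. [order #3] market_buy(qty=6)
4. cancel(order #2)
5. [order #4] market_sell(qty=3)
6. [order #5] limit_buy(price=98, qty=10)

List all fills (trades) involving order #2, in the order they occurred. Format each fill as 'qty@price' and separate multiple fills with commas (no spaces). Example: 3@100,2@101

Answer: 1@96

Derivation:
After op 1 [order #1] limit_sell(price=98, qty=4): fills=none; bids=[-] asks=[#1:4@98]
After op 2 [order #2] limit_sell(price=96, qty=1): fills=none; bids=[-] asks=[#2:1@96 #1:4@98]
After op 3 [order #3] market_buy(qty=6): fills=#3x#2:1@96 #3x#1:4@98; bids=[-] asks=[-]
After op 4 cancel(order #2): fills=none; bids=[-] asks=[-]
After op 5 [order #4] market_sell(qty=3): fills=none; bids=[-] asks=[-]
After op 6 [order #5] limit_buy(price=98, qty=10): fills=none; bids=[#5:10@98] asks=[-]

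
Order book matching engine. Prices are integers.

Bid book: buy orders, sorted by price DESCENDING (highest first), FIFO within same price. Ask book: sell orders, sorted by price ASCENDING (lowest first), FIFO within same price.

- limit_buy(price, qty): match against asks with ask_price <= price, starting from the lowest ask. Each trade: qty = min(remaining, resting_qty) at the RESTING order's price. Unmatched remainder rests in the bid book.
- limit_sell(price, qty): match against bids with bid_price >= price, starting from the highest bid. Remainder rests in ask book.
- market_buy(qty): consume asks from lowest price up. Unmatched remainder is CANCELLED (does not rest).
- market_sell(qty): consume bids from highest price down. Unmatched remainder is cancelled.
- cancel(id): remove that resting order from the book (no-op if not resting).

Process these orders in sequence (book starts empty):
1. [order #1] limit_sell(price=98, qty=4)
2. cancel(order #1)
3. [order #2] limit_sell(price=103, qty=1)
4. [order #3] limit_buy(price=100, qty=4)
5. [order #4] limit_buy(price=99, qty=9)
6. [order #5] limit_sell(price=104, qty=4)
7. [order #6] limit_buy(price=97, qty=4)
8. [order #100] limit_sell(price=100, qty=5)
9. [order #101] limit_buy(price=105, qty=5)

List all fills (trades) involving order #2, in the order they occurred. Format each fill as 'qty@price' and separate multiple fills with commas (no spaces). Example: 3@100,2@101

Answer: 1@103

Derivation:
After op 1 [order #1] limit_sell(price=98, qty=4): fills=none; bids=[-] asks=[#1:4@98]
After op 2 cancel(order #1): fills=none; bids=[-] asks=[-]
After op 3 [order #2] limit_sell(price=103, qty=1): fills=none; bids=[-] asks=[#2:1@103]
After op 4 [order #3] limit_buy(price=100, qty=4): fills=none; bids=[#3:4@100] asks=[#2:1@103]
After op 5 [order #4] limit_buy(price=99, qty=9): fills=none; bids=[#3:4@100 #4:9@99] asks=[#2:1@103]
After op 6 [order #5] limit_sell(price=104, qty=4): fills=none; bids=[#3:4@100 #4:9@99] asks=[#2:1@103 #5:4@104]
After op 7 [order #6] limit_buy(price=97, qty=4): fills=none; bids=[#3:4@100 #4:9@99 #6:4@97] asks=[#2:1@103 #5:4@104]
After op 8 [order #100] limit_sell(price=100, qty=5): fills=#3x#100:4@100; bids=[#4:9@99 #6:4@97] asks=[#100:1@100 #2:1@103 #5:4@104]
After op 9 [order #101] limit_buy(price=105, qty=5): fills=#101x#100:1@100 #101x#2:1@103 #101x#5:3@104; bids=[#4:9@99 #6:4@97] asks=[#5:1@104]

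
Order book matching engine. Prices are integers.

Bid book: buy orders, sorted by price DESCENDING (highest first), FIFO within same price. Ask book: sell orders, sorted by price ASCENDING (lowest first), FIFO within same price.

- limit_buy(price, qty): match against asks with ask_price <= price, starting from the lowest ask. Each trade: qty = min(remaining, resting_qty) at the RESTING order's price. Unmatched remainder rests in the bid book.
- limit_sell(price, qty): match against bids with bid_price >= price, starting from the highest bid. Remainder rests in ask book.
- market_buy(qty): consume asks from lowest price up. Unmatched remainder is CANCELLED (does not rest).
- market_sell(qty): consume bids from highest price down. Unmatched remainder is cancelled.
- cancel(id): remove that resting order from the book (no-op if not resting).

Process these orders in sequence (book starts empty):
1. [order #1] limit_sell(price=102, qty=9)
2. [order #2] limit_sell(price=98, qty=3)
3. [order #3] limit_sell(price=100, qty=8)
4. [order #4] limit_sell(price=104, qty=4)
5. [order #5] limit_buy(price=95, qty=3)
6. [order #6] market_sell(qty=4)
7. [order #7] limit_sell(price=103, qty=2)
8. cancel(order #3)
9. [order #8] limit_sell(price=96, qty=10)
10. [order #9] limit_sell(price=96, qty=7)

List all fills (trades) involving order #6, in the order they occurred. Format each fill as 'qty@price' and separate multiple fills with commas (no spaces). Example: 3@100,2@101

After op 1 [order #1] limit_sell(price=102, qty=9): fills=none; bids=[-] asks=[#1:9@102]
After op 2 [order #2] limit_sell(price=98, qty=3): fills=none; bids=[-] asks=[#2:3@98 #1:9@102]
After op 3 [order #3] limit_sell(price=100, qty=8): fills=none; bids=[-] asks=[#2:3@98 #3:8@100 #1:9@102]
After op 4 [order #4] limit_sell(price=104, qty=4): fills=none; bids=[-] asks=[#2:3@98 #3:8@100 #1:9@102 #4:4@104]
After op 5 [order #5] limit_buy(price=95, qty=3): fills=none; bids=[#5:3@95] asks=[#2:3@98 #3:8@100 #1:9@102 #4:4@104]
After op 6 [order #6] market_sell(qty=4): fills=#5x#6:3@95; bids=[-] asks=[#2:3@98 #3:8@100 #1:9@102 #4:4@104]
After op 7 [order #7] limit_sell(price=103, qty=2): fills=none; bids=[-] asks=[#2:3@98 #3:8@100 #1:9@102 #7:2@103 #4:4@104]
After op 8 cancel(order #3): fills=none; bids=[-] asks=[#2:3@98 #1:9@102 #7:2@103 #4:4@104]
After op 9 [order #8] limit_sell(price=96, qty=10): fills=none; bids=[-] asks=[#8:10@96 #2:3@98 #1:9@102 #7:2@103 #4:4@104]
After op 10 [order #9] limit_sell(price=96, qty=7): fills=none; bids=[-] asks=[#8:10@96 #9:7@96 #2:3@98 #1:9@102 #7:2@103 #4:4@104]

Answer: 3@95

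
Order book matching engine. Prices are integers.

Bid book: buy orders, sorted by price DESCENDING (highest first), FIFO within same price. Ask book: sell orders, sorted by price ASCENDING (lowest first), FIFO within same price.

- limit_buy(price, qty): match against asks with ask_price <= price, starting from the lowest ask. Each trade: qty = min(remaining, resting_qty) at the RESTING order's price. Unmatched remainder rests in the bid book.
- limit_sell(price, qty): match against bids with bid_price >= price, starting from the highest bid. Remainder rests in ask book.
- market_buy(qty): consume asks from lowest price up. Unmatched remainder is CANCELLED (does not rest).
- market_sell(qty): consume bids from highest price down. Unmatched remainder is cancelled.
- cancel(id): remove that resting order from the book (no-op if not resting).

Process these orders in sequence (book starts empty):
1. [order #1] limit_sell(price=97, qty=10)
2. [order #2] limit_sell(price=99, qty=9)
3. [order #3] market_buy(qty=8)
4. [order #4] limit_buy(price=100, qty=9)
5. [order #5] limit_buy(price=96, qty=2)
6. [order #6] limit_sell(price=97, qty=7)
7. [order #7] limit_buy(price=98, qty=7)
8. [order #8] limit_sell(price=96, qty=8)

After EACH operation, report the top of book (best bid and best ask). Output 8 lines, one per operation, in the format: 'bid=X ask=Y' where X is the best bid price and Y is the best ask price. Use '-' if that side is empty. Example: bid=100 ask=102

After op 1 [order #1] limit_sell(price=97, qty=10): fills=none; bids=[-] asks=[#1:10@97]
After op 2 [order #2] limit_sell(price=99, qty=9): fills=none; bids=[-] asks=[#1:10@97 #2:9@99]
After op 3 [order #3] market_buy(qty=8): fills=#3x#1:8@97; bids=[-] asks=[#1:2@97 #2:9@99]
After op 4 [order #4] limit_buy(price=100, qty=9): fills=#4x#1:2@97 #4x#2:7@99; bids=[-] asks=[#2:2@99]
After op 5 [order #5] limit_buy(price=96, qty=2): fills=none; bids=[#5:2@96] asks=[#2:2@99]
After op 6 [order #6] limit_sell(price=97, qty=7): fills=none; bids=[#5:2@96] asks=[#6:7@97 #2:2@99]
After op 7 [order #7] limit_buy(price=98, qty=7): fills=#7x#6:7@97; bids=[#5:2@96] asks=[#2:2@99]
After op 8 [order #8] limit_sell(price=96, qty=8): fills=#5x#8:2@96; bids=[-] asks=[#8:6@96 #2:2@99]

Answer: bid=- ask=97
bid=- ask=97
bid=- ask=97
bid=- ask=99
bid=96 ask=99
bid=96 ask=97
bid=96 ask=99
bid=- ask=96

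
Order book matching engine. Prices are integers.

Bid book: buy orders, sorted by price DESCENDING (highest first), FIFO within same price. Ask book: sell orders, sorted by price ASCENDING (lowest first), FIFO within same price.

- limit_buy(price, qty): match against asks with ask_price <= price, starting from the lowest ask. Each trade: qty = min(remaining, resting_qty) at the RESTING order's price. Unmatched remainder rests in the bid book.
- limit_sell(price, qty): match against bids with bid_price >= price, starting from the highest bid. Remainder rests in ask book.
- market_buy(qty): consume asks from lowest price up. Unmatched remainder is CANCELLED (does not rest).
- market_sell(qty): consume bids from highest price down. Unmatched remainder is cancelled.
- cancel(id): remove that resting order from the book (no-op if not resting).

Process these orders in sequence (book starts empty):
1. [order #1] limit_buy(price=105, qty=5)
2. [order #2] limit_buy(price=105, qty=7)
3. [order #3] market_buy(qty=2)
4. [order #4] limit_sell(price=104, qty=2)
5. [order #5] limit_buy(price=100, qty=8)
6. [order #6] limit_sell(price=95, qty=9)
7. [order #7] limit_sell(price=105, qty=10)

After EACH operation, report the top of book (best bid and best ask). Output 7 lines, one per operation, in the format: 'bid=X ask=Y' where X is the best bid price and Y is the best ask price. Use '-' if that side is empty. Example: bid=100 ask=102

After op 1 [order #1] limit_buy(price=105, qty=5): fills=none; bids=[#1:5@105] asks=[-]
After op 2 [order #2] limit_buy(price=105, qty=7): fills=none; bids=[#1:5@105 #2:7@105] asks=[-]
After op 3 [order #3] market_buy(qty=2): fills=none; bids=[#1:5@105 #2:7@105] asks=[-]
After op 4 [order #4] limit_sell(price=104, qty=2): fills=#1x#4:2@105; bids=[#1:3@105 #2:7@105] asks=[-]
After op 5 [order #5] limit_buy(price=100, qty=8): fills=none; bids=[#1:3@105 #2:7@105 #5:8@100] asks=[-]
After op 6 [order #6] limit_sell(price=95, qty=9): fills=#1x#6:3@105 #2x#6:6@105; bids=[#2:1@105 #5:8@100] asks=[-]
After op 7 [order #7] limit_sell(price=105, qty=10): fills=#2x#7:1@105; bids=[#5:8@100] asks=[#7:9@105]

Answer: bid=105 ask=-
bid=105 ask=-
bid=105 ask=-
bid=105 ask=-
bid=105 ask=-
bid=105 ask=-
bid=100 ask=105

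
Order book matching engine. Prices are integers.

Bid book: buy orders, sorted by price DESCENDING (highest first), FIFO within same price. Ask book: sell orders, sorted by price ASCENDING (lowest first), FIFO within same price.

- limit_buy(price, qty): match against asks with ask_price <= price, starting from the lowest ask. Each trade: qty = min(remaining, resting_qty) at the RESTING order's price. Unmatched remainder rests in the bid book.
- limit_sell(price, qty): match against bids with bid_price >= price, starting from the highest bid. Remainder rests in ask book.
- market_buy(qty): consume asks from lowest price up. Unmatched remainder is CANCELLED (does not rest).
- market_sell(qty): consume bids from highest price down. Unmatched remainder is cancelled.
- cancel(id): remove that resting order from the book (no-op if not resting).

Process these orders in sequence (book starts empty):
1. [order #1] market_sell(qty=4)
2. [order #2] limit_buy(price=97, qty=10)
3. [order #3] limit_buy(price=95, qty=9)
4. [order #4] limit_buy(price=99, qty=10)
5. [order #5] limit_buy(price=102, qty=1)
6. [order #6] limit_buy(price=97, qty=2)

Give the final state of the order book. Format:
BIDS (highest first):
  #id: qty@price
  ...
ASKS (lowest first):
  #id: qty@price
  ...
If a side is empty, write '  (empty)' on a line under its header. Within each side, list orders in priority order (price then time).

Answer: BIDS (highest first):
  #5: 1@102
  #4: 10@99
  #2: 10@97
  #6: 2@97
  #3: 9@95
ASKS (lowest first):
  (empty)

Derivation:
After op 1 [order #1] market_sell(qty=4): fills=none; bids=[-] asks=[-]
After op 2 [order #2] limit_buy(price=97, qty=10): fills=none; bids=[#2:10@97] asks=[-]
After op 3 [order #3] limit_buy(price=95, qty=9): fills=none; bids=[#2:10@97 #3:9@95] asks=[-]
After op 4 [order #4] limit_buy(price=99, qty=10): fills=none; bids=[#4:10@99 #2:10@97 #3:9@95] asks=[-]
After op 5 [order #5] limit_buy(price=102, qty=1): fills=none; bids=[#5:1@102 #4:10@99 #2:10@97 #3:9@95] asks=[-]
After op 6 [order #6] limit_buy(price=97, qty=2): fills=none; bids=[#5:1@102 #4:10@99 #2:10@97 #6:2@97 #3:9@95] asks=[-]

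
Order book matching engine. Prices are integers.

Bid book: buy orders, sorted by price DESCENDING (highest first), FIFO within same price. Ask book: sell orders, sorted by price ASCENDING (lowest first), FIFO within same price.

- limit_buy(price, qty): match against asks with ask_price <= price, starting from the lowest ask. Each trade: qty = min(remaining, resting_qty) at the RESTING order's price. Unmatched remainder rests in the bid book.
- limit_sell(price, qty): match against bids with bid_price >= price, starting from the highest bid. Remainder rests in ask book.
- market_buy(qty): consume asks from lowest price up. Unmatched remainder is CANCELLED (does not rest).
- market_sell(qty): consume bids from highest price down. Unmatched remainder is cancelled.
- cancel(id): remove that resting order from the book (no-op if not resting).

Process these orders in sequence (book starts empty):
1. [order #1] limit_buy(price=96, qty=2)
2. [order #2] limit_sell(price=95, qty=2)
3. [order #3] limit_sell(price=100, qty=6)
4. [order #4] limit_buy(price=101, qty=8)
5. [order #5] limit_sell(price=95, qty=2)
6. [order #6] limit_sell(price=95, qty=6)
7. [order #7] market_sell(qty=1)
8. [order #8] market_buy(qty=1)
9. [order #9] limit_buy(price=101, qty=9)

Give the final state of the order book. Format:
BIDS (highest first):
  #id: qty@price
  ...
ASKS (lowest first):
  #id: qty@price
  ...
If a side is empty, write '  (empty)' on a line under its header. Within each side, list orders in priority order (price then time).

After op 1 [order #1] limit_buy(price=96, qty=2): fills=none; bids=[#1:2@96] asks=[-]
After op 2 [order #2] limit_sell(price=95, qty=2): fills=#1x#2:2@96; bids=[-] asks=[-]
After op 3 [order #3] limit_sell(price=100, qty=6): fills=none; bids=[-] asks=[#3:6@100]
After op 4 [order #4] limit_buy(price=101, qty=8): fills=#4x#3:6@100; bids=[#4:2@101] asks=[-]
After op 5 [order #5] limit_sell(price=95, qty=2): fills=#4x#5:2@101; bids=[-] asks=[-]
After op 6 [order #6] limit_sell(price=95, qty=6): fills=none; bids=[-] asks=[#6:6@95]
After op 7 [order #7] market_sell(qty=1): fills=none; bids=[-] asks=[#6:6@95]
After op 8 [order #8] market_buy(qty=1): fills=#8x#6:1@95; bids=[-] asks=[#6:5@95]
After op 9 [order #9] limit_buy(price=101, qty=9): fills=#9x#6:5@95; bids=[#9:4@101] asks=[-]

Answer: BIDS (highest first):
  #9: 4@101
ASKS (lowest first):
  (empty)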